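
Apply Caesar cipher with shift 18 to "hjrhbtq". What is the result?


Caesar cipher: shift "hjrhbtq" by 18
  'h' (pos 7) + 18 = pos 25 = 'z'
  'j' (pos 9) + 18 = pos 1 = 'b'
  'r' (pos 17) + 18 = pos 9 = 'j'
  'h' (pos 7) + 18 = pos 25 = 'z'
  'b' (pos 1) + 18 = pos 19 = 't'
  't' (pos 19) + 18 = pos 11 = 'l'
  'q' (pos 16) + 18 = pos 8 = 'i'
Result: zbjztli

zbjztli


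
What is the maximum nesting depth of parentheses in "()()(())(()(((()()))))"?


Input: "()()(())(()(((()()))))"
Tracking depth:
  Position 0 '(': depth becomes 1
  Position 1 ')': depth becomes 0
  Position 2 '(': depth becomes 1
  Position 3 ')': depth becomes 0
  Position 4 '(': depth becomes 1
  Position 5 '(': depth becomes 2
  Position 6 ')': depth becomes 1
  Position 7 ')': depth becomes 0
  Position 8 '(': depth becomes 1
  Position 9 '(': depth becomes 2
  Position 10 ')': depth becomes 1
  Position 11 '(': depth becomes 2
  Position 12 '(': depth becomes 3
  Position 13 '(': depth becomes 4
  Position 14 '(': depth becomes 5
  Position 15 ')': depth becomes 4
  Position 16 '(': depth becomes 5
  Position 17 ')': depth becomes 4
  Position 18 ')': depth becomes 3
  Position 19 ')': depth becomes 2
  Position 20 ')': depth becomes 1
  Position 21 ')': depth becomes 0
Maximum depth reached: 5

5


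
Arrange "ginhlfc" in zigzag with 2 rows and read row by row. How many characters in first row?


Zigzag "ginhlfc" into 2 rows:
Placing characters:
  'g' => row 0
  'i' => row 1
  'n' => row 0
  'h' => row 1
  'l' => row 0
  'f' => row 1
  'c' => row 0
Rows:
  Row 0: "gnlc"
  Row 1: "ihf"
First row length: 4

4


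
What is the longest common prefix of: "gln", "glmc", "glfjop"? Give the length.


Words: gln, glmc, glfjop
  Position 0: all 'g' => match
  Position 1: all 'l' => match
  Position 2: ('n', 'm', 'f') => mismatch, stop
LCP = "gl" (length 2)

2


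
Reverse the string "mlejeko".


Input: mlejeko
Reading characters right to left:
  Position 6: 'o'
  Position 5: 'k'
  Position 4: 'e'
  Position 3: 'j'
  Position 2: 'e'
  Position 1: 'l'
  Position 0: 'm'
Reversed: okejelm

okejelm


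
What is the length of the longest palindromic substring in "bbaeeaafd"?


Input: "bbaeeaafd"
Checking substrings for palindromes:
  [2:6] "aeea" (len 4) => palindrome
  [0:2] "bb" (len 2) => palindrome
  [3:5] "ee" (len 2) => palindrome
  [5:7] "aa" (len 2) => palindrome
Longest palindromic substring: "aeea" with length 4

4


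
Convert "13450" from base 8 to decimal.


Input: "13450" in base 8
Positional expansion:
  Digit '1' (value 1) x 8^4 = 4096
  Digit '3' (value 3) x 8^3 = 1536
  Digit '4' (value 4) x 8^2 = 256
  Digit '5' (value 5) x 8^1 = 40
  Digit '0' (value 0) x 8^0 = 0
Sum = 5928

5928


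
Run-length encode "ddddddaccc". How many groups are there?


Input: ddddddaccc
Scanning for consecutive runs:
  Group 1: 'd' x 6 (positions 0-5)
  Group 2: 'a' x 1 (positions 6-6)
  Group 3: 'c' x 3 (positions 7-9)
Total groups: 3

3


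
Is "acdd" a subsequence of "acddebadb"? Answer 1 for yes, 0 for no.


Check if "acdd" is a subsequence of "acddebadb"
Greedy scan:
  Position 0 ('a'): matches sub[0] = 'a'
  Position 1 ('c'): matches sub[1] = 'c'
  Position 2 ('d'): matches sub[2] = 'd'
  Position 3 ('d'): matches sub[3] = 'd'
  Position 4 ('e'): no match needed
  Position 5 ('b'): no match needed
  Position 6 ('a'): no match needed
  Position 7 ('d'): no match needed
  Position 8 ('b'): no match needed
All 4 characters matched => is a subsequence

1


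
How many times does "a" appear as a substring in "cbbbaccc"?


Searching for "a" in "cbbbaccc"
Scanning each position:
  Position 0: "c" => no
  Position 1: "b" => no
  Position 2: "b" => no
  Position 3: "b" => no
  Position 4: "a" => MATCH
  Position 5: "c" => no
  Position 6: "c" => no
  Position 7: "c" => no
Total occurrences: 1

1


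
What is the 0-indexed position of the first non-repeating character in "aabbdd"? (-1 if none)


Input: aabbdd
Character frequencies:
  'a': 2
  'b': 2
  'd': 2
Scanning left to right for freq == 1:
  Position 0 ('a'): freq=2, skip
  Position 1 ('a'): freq=2, skip
  Position 2 ('b'): freq=2, skip
  Position 3 ('b'): freq=2, skip
  Position 4 ('d'): freq=2, skip
  Position 5 ('d'): freq=2, skip
  No unique character found => answer = -1

-1


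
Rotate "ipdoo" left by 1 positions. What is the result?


Input: "ipdoo", rotate left by 1
First 1 characters: "i"
Remaining characters: "pdoo"
Concatenate remaining + first: "pdoo" + "i" = "pdooi"

pdooi


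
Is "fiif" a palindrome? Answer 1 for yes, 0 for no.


Input: fiif
Reversed: fiif
  Compare pos 0 ('f') with pos 3 ('f'): match
  Compare pos 1 ('i') with pos 2 ('i'): match
Result: palindrome

1


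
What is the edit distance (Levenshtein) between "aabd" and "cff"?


Computing edit distance: "aabd" -> "cff"
DP table:
           c    f    f
      0    1    2    3
  a   1    1    2    3
  a   2    2    2    3
  b   3    3    3    3
  d   4    4    4    4
Edit distance = dp[4][3] = 4

4


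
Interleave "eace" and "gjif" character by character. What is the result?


Interleaving "eace" and "gjif":
  Position 0: 'e' from first, 'g' from second => "eg"
  Position 1: 'a' from first, 'j' from second => "aj"
  Position 2: 'c' from first, 'i' from second => "ci"
  Position 3: 'e' from first, 'f' from second => "ef"
Result: egajcief

egajcief


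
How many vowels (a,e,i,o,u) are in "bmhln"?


Input: bmhln
Checking each character:
  'b' at position 0: consonant
  'm' at position 1: consonant
  'h' at position 2: consonant
  'l' at position 3: consonant
  'n' at position 4: consonant
Total vowels: 0

0


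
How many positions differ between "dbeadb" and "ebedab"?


Comparing "dbeadb" and "ebedab" position by position:
  Position 0: 'd' vs 'e' => DIFFER
  Position 1: 'b' vs 'b' => same
  Position 2: 'e' vs 'e' => same
  Position 3: 'a' vs 'd' => DIFFER
  Position 4: 'd' vs 'a' => DIFFER
  Position 5: 'b' vs 'b' => same
Positions that differ: 3

3


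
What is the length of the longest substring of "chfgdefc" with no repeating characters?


Input: "chfgdefc"
Sliding window (track last position of each char):
  Position 0 ('c'): window [0,0] length 1 -- new best
  Position 1 ('h'): window [0,1] length 2 -- new best
  Position 2 ('f'): window [0,2] length 3 -- new best
  Position 3 ('g'): window [0,3] length 4 -- new best
  Position 4 ('d'): window [0,4] length 5 -- new best
  Position 5 ('e'): window [0,5] length 6 -- new best
  Position 6 ('f'): repeat (last at 2), move window start to 3
  Position 6 ('f'): window [3,6] length 4
  Position 7 ('c'): window [3,7] length 5
Longest substring with no repeats: "chfgde" with length 6

6


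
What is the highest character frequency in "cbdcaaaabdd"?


Input: cbdcaaaabdd
Character counts:
  'a': 4
  'b': 2
  'c': 2
  'd': 3
Maximum frequency: 4

4


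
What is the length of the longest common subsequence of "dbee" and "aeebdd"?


LCS of "dbee" and "aeebdd"
DP table:
           a    e    e    b    d    d
      0    0    0    0    0    0    0
  d   0    0    0    0    0    1    1
  b   0    0    0    0    1    1    1
  e   0    0    1    1    1    1    1
  e   0    0    1    2    2    2    2
LCS length = dp[4][6] = 2

2


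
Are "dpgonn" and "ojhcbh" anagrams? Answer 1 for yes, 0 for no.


Strings: "dpgonn", "ojhcbh"
Sorted first:  dgnnop
Sorted second: bchhjo
Differ at position 0: 'd' vs 'b' => not anagrams

0


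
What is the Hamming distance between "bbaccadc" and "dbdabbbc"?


Comparing "bbaccadc" and "dbdabbbc" position by position:
  Position 0: 'b' vs 'd' => differ
  Position 1: 'b' vs 'b' => same
  Position 2: 'a' vs 'd' => differ
  Position 3: 'c' vs 'a' => differ
  Position 4: 'c' vs 'b' => differ
  Position 5: 'a' vs 'b' => differ
  Position 6: 'd' vs 'b' => differ
  Position 7: 'c' vs 'c' => same
Total differences (Hamming distance): 6

6


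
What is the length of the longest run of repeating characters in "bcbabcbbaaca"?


Input: "bcbabcbbaaca"
Scanning for longest run:
  Position 1 ('c'): new char, reset run to 1
  Position 2 ('b'): new char, reset run to 1
  Position 3 ('a'): new char, reset run to 1
  Position 4 ('b'): new char, reset run to 1
  Position 5 ('c'): new char, reset run to 1
  Position 6 ('b'): new char, reset run to 1
  Position 7 ('b'): continues run of 'b', length=2
  Position 8 ('a'): new char, reset run to 1
  Position 9 ('a'): continues run of 'a', length=2
  Position 10 ('c'): new char, reset run to 1
  Position 11 ('a'): new char, reset run to 1
Longest run: 'b' with length 2

2


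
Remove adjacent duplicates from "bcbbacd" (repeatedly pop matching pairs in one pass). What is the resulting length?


Input: bcbbacd
Stack-based adjacent duplicate removal:
  Read 'b': push. Stack: b
  Read 'c': push. Stack: bc
  Read 'b': push. Stack: bcb
  Read 'b': matches stack top 'b' => pop. Stack: bc
  Read 'a': push. Stack: bca
  Read 'c': push. Stack: bcac
  Read 'd': push. Stack: bcacd
Final stack: "bcacd" (length 5)

5


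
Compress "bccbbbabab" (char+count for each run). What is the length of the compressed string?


Input: bccbbbabab
Runs:
  'b' x 1 => "b1"
  'c' x 2 => "c2"
  'b' x 3 => "b3"
  'a' x 1 => "a1"
  'b' x 1 => "b1"
  'a' x 1 => "a1"
  'b' x 1 => "b1"
Compressed: "b1c2b3a1b1a1b1"
Compressed length: 14

14


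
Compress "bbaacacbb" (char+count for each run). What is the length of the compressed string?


Input: bbaacacbb
Runs:
  'b' x 2 => "b2"
  'a' x 2 => "a2"
  'c' x 1 => "c1"
  'a' x 1 => "a1"
  'c' x 1 => "c1"
  'b' x 2 => "b2"
Compressed: "b2a2c1a1c1b2"
Compressed length: 12

12


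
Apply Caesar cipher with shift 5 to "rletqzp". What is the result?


Caesar cipher: shift "rletqzp" by 5
  'r' (pos 17) + 5 = pos 22 = 'w'
  'l' (pos 11) + 5 = pos 16 = 'q'
  'e' (pos 4) + 5 = pos 9 = 'j'
  't' (pos 19) + 5 = pos 24 = 'y'
  'q' (pos 16) + 5 = pos 21 = 'v'
  'z' (pos 25) + 5 = pos 4 = 'e'
  'p' (pos 15) + 5 = pos 20 = 'u'
Result: wqjyveu

wqjyveu


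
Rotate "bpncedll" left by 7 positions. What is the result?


Input: "bpncedll", rotate left by 7
First 7 characters: "bpncedl"
Remaining characters: "l"
Concatenate remaining + first: "l" + "bpncedl" = "lbpncedl"

lbpncedl


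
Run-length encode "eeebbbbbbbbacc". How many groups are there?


Input: eeebbbbbbbbacc
Scanning for consecutive runs:
  Group 1: 'e' x 3 (positions 0-2)
  Group 2: 'b' x 8 (positions 3-10)
  Group 3: 'a' x 1 (positions 11-11)
  Group 4: 'c' x 2 (positions 12-13)
Total groups: 4

4


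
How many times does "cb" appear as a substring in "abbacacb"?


Searching for "cb" in "abbacacb"
Scanning each position:
  Position 0: "ab" => no
  Position 1: "bb" => no
  Position 2: "ba" => no
  Position 3: "ac" => no
  Position 4: "ca" => no
  Position 5: "ac" => no
  Position 6: "cb" => MATCH
Total occurrences: 1

1


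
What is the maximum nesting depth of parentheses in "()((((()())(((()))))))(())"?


Input: "()((((()())(((()))))))(())"
Tracking depth:
  Position 0 '(': depth becomes 1
  Position 1 ')': depth becomes 0
  Position 2 '(': depth becomes 1
  Position 3 '(': depth becomes 2
  Position 4 '(': depth becomes 3
  Position 5 '(': depth becomes 4
  Position 6 '(': depth becomes 5
  Position 7 ')': depth becomes 4
  Position 8 '(': depth becomes 5
  Position 9 ')': depth becomes 4
  Position 10 ')': depth becomes 3
  Position 11 '(': depth becomes 4
  Position 12 '(': depth becomes 5
  Position 13 '(': depth becomes 6
  Position 14 '(': depth becomes 7
  Position 15 ')': depth becomes 6
  Position 16 ')': depth becomes 5
  Position 17 ')': depth becomes 4
  Position 18 ')': depth becomes 3
  Position 19 ')': depth becomes 2
  Position 20 ')': depth becomes 1
  Position 21 ')': depth becomes 0
  Position 22 '(': depth becomes 1
  Position 23 '(': depth becomes 2
  Position 24 ')': depth becomes 1
  Position 25 ')': depth becomes 0
Maximum depth reached: 7

7


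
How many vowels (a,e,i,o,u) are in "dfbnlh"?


Input: dfbnlh
Checking each character:
  'd' at position 0: consonant
  'f' at position 1: consonant
  'b' at position 2: consonant
  'n' at position 3: consonant
  'l' at position 4: consonant
  'h' at position 5: consonant
Total vowels: 0

0


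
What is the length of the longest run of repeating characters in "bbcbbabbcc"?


Input: "bbcbbabbcc"
Scanning for longest run:
  Position 1 ('b'): continues run of 'b', length=2
  Position 2 ('c'): new char, reset run to 1
  Position 3 ('b'): new char, reset run to 1
  Position 4 ('b'): continues run of 'b', length=2
  Position 5 ('a'): new char, reset run to 1
  Position 6 ('b'): new char, reset run to 1
  Position 7 ('b'): continues run of 'b', length=2
  Position 8 ('c'): new char, reset run to 1
  Position 9 ('c'): continues run of 'c', length=2
Longest run: 'b' with length 2

2


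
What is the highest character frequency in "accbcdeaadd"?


Input: accbcdeaadd
Character counts:
  'a': 3
  'b': 1
  'c': 3
  'd': 3
  'e': 1
Maximum frequency: 3

3


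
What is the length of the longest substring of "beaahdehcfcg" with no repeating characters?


Input: "beaahdehcfcg"
Sliding window (track last position of each char):
  Position 0 ('b'): window [0,0] length 1 -- new best
  Position 1 ('e'): window [0,1] length 2 -- new best
  Position 2 ('a'): window [0,2] length 3 -- new best
  Position 3 ('a'): repeat (last at 2), move window start to 3
  Position 3 ('a'): window [3,3] length 1
  Position 4 ('h'): window [3,4] length 2
  Position 5 ('d'): window [3,5] length 3
  Position 6 ('e'): window [3,6] length 4 -- new best
  Position 7 ('h'): repeat (last at 4), move window start to 5
  Position 7 ('h'): window [5,7] length 3
  Position 8 ('c'): window [5,8] length 4
  Position 9 ('f'): window [5,9] length 5 -- new best
  Position 10 ('c'): repeat (last at 8), move window start to 9
  Position 10 ('c'): window [9,10] length 2
  Position 11 ('g'): window [9,11] length 3
Longest substring with no repeats: "dehcf" with length 5

5


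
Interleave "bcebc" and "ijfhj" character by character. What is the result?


Interleaving "bcebc" and "ijfhj":
  Position 0: 'b' from first, 'i' from second => "bi"
  Position 1: 'c' from first, 'j' from second => "cj"
  Position 2: 'e' from first, 'f' from second => "ef"
  Position 3: 'b' from first, 'h' from second => "bh"
  Position 4: 'c' from first, 'j' from second => "cj"
Result: bicjefbhcj

bicjefbhcj


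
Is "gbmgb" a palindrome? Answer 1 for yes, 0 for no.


Input: gbmgb
Reversed: bgmbg
  Compare pos 0 ('g') with pos 4 ('b'): MISMATCH
  Compare pos 1 ('b') with pos 3 ('g'): MISMATCH
Result: not a palindrome

0


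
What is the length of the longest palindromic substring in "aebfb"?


Input: "aebfb"
Checking substrings for palindromes:
  [2:5] "bfb" (len 3) => palindrome
Longest palindromic substring: "bfb" with length 3

3


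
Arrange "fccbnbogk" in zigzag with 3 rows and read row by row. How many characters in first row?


Zigzag "fccbnbogk" into 3 rows:
Placing characters:
  'f' => row 0
  'c' => row 1
  'c' => row 2
  'b' => row 1
  'n' => row 0
  'b' => row 1
  'o' => row 2
  'g' => row 1
  'k' => row 0
Rows:
  Row 0: "fnk"
  Row 1: "cbbg"
  Row 2: "co"
First row length: 3

3


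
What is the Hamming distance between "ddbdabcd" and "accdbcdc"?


Comparing "ddbdabcd" and "accdbcdc" position by position:
  Position 0: 'd' vs 'a' => differ
  Position 1: 'd' vs 'c' => differ
  Position 2: 'b' vs 'c' => differ
  Position 3: 'd' vs 'd' => same
  Position 4: 'a' vs 'b' => differ
  Position 5: 'b' vs 'c' => differ
  Position 6: 'c' vs 'd' => differ
  Position 7: 'd' vs 'c' => differ
Total differences (Hamming distance): 7

7


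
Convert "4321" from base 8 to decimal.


Input: "4321" in base 8
Positional expansion:
  Digit '4' (value 4) x 8^3 = 2048
  Digit '3' (value 3) x 8^2 = 192
  Digit '2' (value 2) x 8^1 = 16
  Digit '1' (value 1) x 8^0 = 1
Sum = 2257

2257


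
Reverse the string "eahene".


Input: eahene
Reading characters right to left:
  Position 5: 'e'
  Position 4: 'n'
  Position 3: 'e'
  Position 2: 'h'
  Position 1: 'a'
  Position 0: 'e'
Reversed: enehae

enehae


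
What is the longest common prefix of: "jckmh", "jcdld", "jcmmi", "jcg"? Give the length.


Words: jckmh, jcdld, jcmmi, jcg
  Position 0: all 'j' => match
  Position 1: all 'c' => match
  Position 2: ('k', 'd', 'm', 'g') => mismatch, stop
LCP = "jc" (length 2)

2


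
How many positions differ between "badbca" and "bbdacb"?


Comparing "badbca" and "bbdacb" position by position:
  Position 0: 'b' vs 'b' => same
  Position 1: 'a' vs 'b' => DIFFER
  Position 2: 'd' vs 'd' => same
  Position 3: 'b' vs 'a' => DIFFER
  Position 4: 'c' vs 'c' => same
  Position 5: 'a' vs 'b' => DIFFER
Positions that differ: 3

3


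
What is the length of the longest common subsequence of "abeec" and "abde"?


LCS of "abeec" and "abde"
DP table:
           a    b    d    e
      0    0    0    0    0
  a   0    1    1    1    1
  b   0    1    2    2    2
  e   0    1    2    2    3
  e   0    1    2    2    3
  c   0    1    2    2    3
LCS length = dp[5][4] = 3

3


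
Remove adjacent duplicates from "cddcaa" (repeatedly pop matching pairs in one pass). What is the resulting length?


Input: cddcaa
Stack-based adjacent duplicate removal:
  Read 'c': push. Stack: c
  Read 'd': push. Stack: cd
  Read 'd': matches stack top 'd' => pop. Stack: c
  Read 'c': matches stack top 'c' => pop. Stack: (empty)
  Read 'a': push. Stack: a
  Read 'a': matches stack top 'a' => pop. Stack: (empty)
Final stack: "" (length 0)

0


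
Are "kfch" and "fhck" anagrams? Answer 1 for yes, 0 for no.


Strings: "kfch", "fhck"
Sorted first:  cfhk
Sorted second: cfhk
Sorted forms match => anagrams

1


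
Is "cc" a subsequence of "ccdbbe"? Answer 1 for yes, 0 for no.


Check if "cc" is a subsequence of "ccdbbe"
Greedy scan:
  Position 0 ('c'): matches sub[0] = 'c'
  Position 1 ('c'): matches sub[1] = 'c'
  Position 2 ('d'): no match needed
  Position 3 ('b'): no match needed
  Position 4 ('b'): no match needed
  Position 5 ('e'): no match needed
All 2 characters matched => is a subsequence

1


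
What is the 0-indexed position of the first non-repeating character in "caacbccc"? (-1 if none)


Input: caacbccc
Character frequencies:
  'a': 2
  'b': 1
  'c': 5
Scanning left to right for freq == 1:
  Position 0 ('c'): freq=5, skip
  Position 1 ('a'): freq=2, skip
  Position 2 ('a'): freq=2, skip
  Position 3 ('c'): freq=5, skip
  Position 4 ('b'): unique! => answer = 4

4


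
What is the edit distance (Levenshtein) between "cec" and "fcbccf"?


Computing edit distance: "cec" -> "fcbccf"
DP table:
           f    c    b    c    c    f
      0    1    2    3    4    5    6
  c   1    1    1    2    3    4    5
  e   2    2    2    2    3    4    5
  c   3    3    2    3    2    3    4
Edit distance = dp[3][6] = 4

4


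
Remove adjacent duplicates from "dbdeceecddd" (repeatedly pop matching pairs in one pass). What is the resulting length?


Input: dbdeceecddd
Stack-based adjacent duplicate removal:
  Read 'd': push. Stack: d
  Read 'b': push. Stack: db
  Read 'd': push. Stack: dbd
  Read 'e': push. Stack: dbde
  Read 'c': push. Stack: dbdec
  Read 'e': push. Stack: dbdece
  Read 'e': matches stack top 'e' => pop. Stack: dbdec
  Read 'c': matches stack top 'c' => pop. Stack: dbde
  Read 'd': push. Stack: dbded
  Read 'd': matches stack top 'd' => pop. Stack: dbde
  Read 'd': push. Stack: dbded
Final stack: "dbded" (length 5)

5


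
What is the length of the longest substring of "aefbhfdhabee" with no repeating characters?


Input: "aefbhfdhabee"
Sliding window (track last position of each char):
  Position 0 ('a'): window [0,0] length 1 -- new best
  Position 1 ('e'): window [0,1] length 2 -- new best
  Position 2 ('f'): window [0,2] length 3 -- new best
  Position 3 ('b'): window [0,3] length 4 -- new best
  Position 4 ('h'): window [0,4] length 5 -- new best
  Position 5 ('f'): repeat (last at 2), move window start to 3
  Position 5 ('f'): window [3,5] length 3
  Position 6 ('d'): window [3,6] length 4
  Position 7 ('h'): repeat (last at 4), move window start to 5
  Position 7 ('h'): window [5,7] length 3
  Position 8 ('a'): window [5,8] length 4
  Position 9 ('b'): window [5,9] length 5
  Position 10 ('e'): window [5,10] length 6 -- new best
  Position 11 ('e'): repeat (last at 10), move window start to 11
  Position 11 ('e'): window [11,11] length 1
Longest substring with no repeats: "fdhabe" with length 6

6


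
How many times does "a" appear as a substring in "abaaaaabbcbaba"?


Searching for "a" in "abaaaaabbcbaba"
Scanning each position:
  Position 0: "a" => MATCH
  Position 1: "b" => no
  Position 2: "a" => MATCH
  Position 3: "a" => MATCH
  Position 4: "a" => MATCH
  Position 5: "a" => MATCH
  Position 6: "a" => MATCH
  Position 7: "b" => no
  Position 8: "b" => no
  Position 9: "c" => no
  Position 10: "b" => no
  Position 11: "a" => MATCH
  Position 12: "b" => no
  Position 13: "a" => MATCH
Total occurrences: 8

8


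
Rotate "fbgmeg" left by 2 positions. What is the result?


Input: "fbgmeg", rotate left by 2
First 2 characters: "fb"
Remaining characters: "gmeg"
Concatenate remaining + first: "gmeg" + "fb" = "gmegfb"

gmegfb


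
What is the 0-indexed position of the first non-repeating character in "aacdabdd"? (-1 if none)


Input: aacdabdd
Character frequencies:
  'a': 3
  'b': 1
  'c': 1
  'd': 3
Scanning left to right for freq == 1:
  Position 0 ('a'): freq=3, skip
  Position 1 ('a'): freq=3, skip
  Position 2 ('c'): unique! => answer = 2

2


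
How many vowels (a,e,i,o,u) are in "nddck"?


Input: nddck
Checking each character:
  'n' at position 0: consonant
  'd' at position 1: consonant
  'd' at position 2: consonant
  'c' at position 3: consonant
  'k' at position 4: consonant
Total vowels: 0

0


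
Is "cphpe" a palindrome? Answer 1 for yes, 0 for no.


Input: cphpe
Reversed: ephpc
  Compare pos 0 ('c') with pos 4 ('e'): MISMATCH
  Compare pos 1 ('p') with pos 3 ('p'): match
Result: not a palindrome

0


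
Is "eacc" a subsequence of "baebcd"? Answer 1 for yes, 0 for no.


Check if "eacc" is a subsequence of "baebcd"
Greedy scan:
  Position 0 ('b'): no match needed
  Position 1 ('a'): no match needed
  Position 2 ('e'): matches sub[0] = 'e'
  Position 3 ('b'): no match needed
  Position 4 ('c'): no match needed
  Position 5 ('d'): no match needed
Only matched 1/4 characters => not a subsequence

0


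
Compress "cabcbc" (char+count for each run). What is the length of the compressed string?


Input: cabcbc
Runs:
  'c' x 1 => "c1"
  'a' x 1 => "a1"
  'b' x 1 => "b1"
  'c' x 1 => "c1"
  'b' x 1 => "b1"
  'c' x 1 => "c1"
Compressed: "c1a1b1c1b1c1"
Compressed length: 12

12


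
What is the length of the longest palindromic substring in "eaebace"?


Input: "eaebace"
Checking substrings for palindromes:
  [0:3] "eae" (len 3) => palindrome
Longest palindromic substring: "eae" with length 3

3


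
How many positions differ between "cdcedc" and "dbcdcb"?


Comparing "cdcedc" and "dbcdcb" position by position:
  Position 0: 'c' vs 'd' => DIFFER
  Position 1: 'd' vs 'b' => DIFFER
  Position 2: 'c' vs 'c' => same
  Position 3: 'e' vs 'd' => DIFFER
  Position 4: 'd' vs 'c' => DIFFER
  Position 5: 'c' vs 'b' => DIFFER
Positions that differ: 5

5


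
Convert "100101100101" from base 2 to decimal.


Input: "100101100101" in base 2
Positional expansion:
  Digit '1' (value 1) x 2^11 = 2048
  Digit '0' (value 0) x 2^10 = 0
  Digit '0' (value 0) x 2^9 = 0
  Digit '1' (value 1) x 2^8 = 256
  Digit '0' (value 0) x 2^7 = 0
  Digit '1' (value 1) x 2^6 = 64
  Digit '1' (value 1) x 2^5 = 32
  Digit '0' (value 0) x 2^4 = 0
  Digit '0' (value 0) x 2^3 = 0
  Digit '1' (value 1) x 2^2 = 4
  Digit '0' (value 0) x 2^1 = 0
  Digit '1' (value 1) x 2^0 = 1
Sum = 2405

2405


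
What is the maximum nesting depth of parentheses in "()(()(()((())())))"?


Input: "()(()(()((())())))"
Tracking depth:
  Position 0 '(': depth becomes 1
  Position 1 ')': depth becomes 0
  Position 2 '(': depth becomes 1
  Position 3 '(': depth becomes 2
  Position 4 ')': depth becomes 1
  Position 5 '(': depth becomes 2
  Position 6 '(': depth becomes 3
  Position 7 ')': depth becomes 2
  Position 8 '(': depth becomes 3
  Position 9 '(': depth becomes 4
  Position 10 '(': depth becomes 5
  Position 11 ')': depth becomes 4
  Position 12 ')': depth becomes 3
  Position 13 '(': depth becomes 4
  Position 14 ')': depth becomes 3
  Position 15 ')': depth becomes 2
  Position 16 ')': depth becomes 1
  Position 17 ')': depth becomes 0
Maximum depth reached: 5

5


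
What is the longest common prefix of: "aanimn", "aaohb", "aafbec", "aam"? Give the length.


Words: aanimn, aaohb, aafbec, aam
  Position 0: all 'a' => match
  Position 1: all 'a' => match
  Position 2: ('n', 'o', 'f', 'm') => mismatch, stop
LCP = "aa" (length 2)

2


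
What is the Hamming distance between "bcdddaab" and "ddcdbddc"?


Comparing "bcdddaab" and "ddcdbddc" position by position:
  Position 0: 'b' vs 'd' => differ
  Position 1: 'c' vs 'd' => differ
  Position 2: 'd' vs 'c' => differ
  Position 3: 'd' vs 'd' => same
  Position 4: 'd' vs 'b' => differ
  Position 5: 'a' vs 'd' => differ
  Position 6: 'a' vs 'd' => differ
  Position 7: 'b' vs 'c' => differ
Total differences (Hamming distance): 7

7


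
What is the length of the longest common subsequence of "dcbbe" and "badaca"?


LCS of "dcbbe" and "badaca"
DP table:
           b    a    d    a    c    a
      0    0    0    0    0    0    0
  d   0    0    0    1    1    1    1
  c   0    0    0    1    1    2    2
  b   0    1    1    1    1    2    2
  b   0    1    1    1    1    2    2
  e   0    1    1    1    1    2    2
LCS length = dp[5][6] = 2

2


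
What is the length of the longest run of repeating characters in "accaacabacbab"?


Input: "accaacabacbab"
Scanning for longest run:
  Position 1 ('c'): new char, reset run to 1
  Position 2 ('c'): continues run of 'c', length=2
  Position 3 ('a'): new char, reset run to 1
  Position 4 ('a'): continues run of 'a', length=2
  Position 5 ('c'): new char, reset run to 1
  Position 6 ('a'): new char, reset run to 1
  Position 7 ('b'): new char, reset run to 1
  Position 8 ('a'): new char, reset run to 1
  Position 9 ('c'): new char, reset run to 1
  Position 10 ('b'): new char, reset run to 1
  Position 11 ('a'): new char, reset run to 1
  Position 12 ('b'): new char, reset run to 1
Longest run: 'c' with length 2

2


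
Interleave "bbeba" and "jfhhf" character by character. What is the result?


Interleaving "bbeba" and "jfhhf":
  Position 0: 'b' from first, 'j' from second => "bj"
  Position 1: 'b' from first, 'f' from second => "bf"
  Position 2: 'e' from first, 'h' from second => "eh"
  Position 3: 'b' from first, 'h' from second => "bh"
  Position 4: 'a' from first, 'f' from second => "af"
Result: bjbfehbhaf

bjbfehbhaf


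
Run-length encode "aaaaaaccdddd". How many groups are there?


Input: aaaaaaccdddd
Scanning for consecutive runs:
  Group 1: 'a' x 6 (positions 0-5)
  Group 2: 'c' x 2 (positions 6-7)
  Group 3: 'd' x 4 (positions 8-11)
Total groups: 3

3


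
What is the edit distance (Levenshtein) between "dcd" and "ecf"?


Computing edit distance: "dcd" -> "ecf"
DP table:
           e    c    f
      0    1    2    3
  d   1    1    2    3
  c   2    2    1    2
  d   3    3    2    2
Edit distance = dp[3][3] = 2

2


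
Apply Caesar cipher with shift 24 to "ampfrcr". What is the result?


Caesar cipher: shift "ampfrcr" by 24
  'a' (pos 0) + 24 = pos 24 = 'y'
  'm' (pos 12) + 24 = pos 10 = 'k'
  'p' (pos 15) + 24 = pos 13 = 'n'
  'f' (pos 5) + 24 = pos 3 = 'd'
  'r' (pos 17) + 24 = pos 15 = 'p'
  'c' (pos 2) + 24 = pos 0 = 'a'
  'r' (pos 17) + 24 = pos 15 = 'p'
Result: ykndpap

ykndpap


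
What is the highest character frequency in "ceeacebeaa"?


Input: ceeacebeaa
Character counts:
  'a': 3
  'b': 1
  'c': 2
  'e': 4
Maximum frequency: 4

4


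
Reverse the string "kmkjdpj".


Input: kmkjdpj
Reading characters right to left:
  Position 6: 'j'
  Position 5: 'p'
  Position 4: 'd'
  Position 3: 'j'
  Position 2: 'k'
  Position 1: 'm'
  Position 0: 'k'
Reversed: jpdjkmk

jpdjkmk


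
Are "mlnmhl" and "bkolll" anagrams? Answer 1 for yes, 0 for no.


Strings: "mlnmhl", "bkolll"
Sorted first:  hllmmn
Sorted second: bklllo
Differ at position 0: 'h' vs 'b' => not anagrams

0


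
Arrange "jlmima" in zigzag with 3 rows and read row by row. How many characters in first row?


Zigzag "jlmima" into 3 rows:
Placing characters:
  'j' => row 0
  'l' => row 1
  'm' => row 2
  'i' => row 1
  'm' => row 0
  'a' => row 1
Rows:
  Row 0: "jm"
  Row 1: "lia"
  Row 2: "m"
First row length: 2

2


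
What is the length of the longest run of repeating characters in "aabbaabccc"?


Input: "aabbaabccc"
Scanning for longest run:
  Position 1 ('a'): continues run of 'a', length=2
  Position 2 ('b'): new char, reset run to 1
  Position 3 ('b'): continues run of 'b', length=2
  Position 4 ('a'): new char, reset run to 1
  Position 5 ('a'): continues run of 'a', length=2
  Position 6 ('b'): new char, reset run to 1
  Position 7 ('c'): new char, reset run to 1
  Position 8 ('c'): continues run of 'c', length=2
  Position 9 ('c'): continues run of 'c', length=3
Longest run: 'c' with length 3

3


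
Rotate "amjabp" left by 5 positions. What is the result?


Input: "amjabp", rotate left by 5
First 5 characters: "amjab"
Remaining characters: "p"
Concatenate remaining + first: "p" + "amjab" = "pamjab"

pamjab


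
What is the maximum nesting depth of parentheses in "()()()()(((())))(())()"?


Input: "()()()()(((())))(())()"
Tracking depth:
  Position 0 '(': depth becomes 1
  Position 1 ')': depth becomes 0
  Position 2 '(': depth becomes 1
  Position 3 ')': depth becomes 0
  Position 4 '(': depth becomes 1
  Position 5 ')': depth becomes 0
  Position 6 '(': depth becomes 1
  Position 7 ')': depth becomes 0
  Position 8 '(': depth becomes 1
  Position 9 '(': depth becomes 2
  Position 10 '(': depth becomes 3
  Position 11 '(': depth becomes 4
  Position 12 ')': depth becomes 3
  Position 13 ')': depth becomes 2
  Position 14 ')': depth becomes 1
  Position 15 ')': depth becomes 0
  Position 16 '(': depth becomes 1
  Position 17 '(': depth becomes 2
  Position 18 ')': depth becomes 1
  Position 19 ')': depth becomes 0
  Position 20 '(': depth becomes 1
  Position 21 ')': depth becomes 0
Maximum depth reached: 4

4


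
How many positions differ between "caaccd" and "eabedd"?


Comparing "caaccd" and "eabedd" position by position:
  Position 0: 'c' vs 'e' => DIFFER
  Position 1: 'a' vs 'a' => same
  Position 2: 'a' vs 'b' => DIFFER
  Position 3: 'c' vs 'e' => DIFFER
  Position 4: 'c' vs 'd' => DIFFER
  Position 5: 'd' vs 'd' => same
Positions that differ: 4

4


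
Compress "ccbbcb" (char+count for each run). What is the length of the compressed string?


Input: ccbbcb
Runs:
  'c' x 2 => "c2"
  'b' x 2 => "b2"
  'c' x 1 => "c1"
  'b' x 1 => "b1"
Compressed: "c2b2c1b1"
Compressed length: 8

8


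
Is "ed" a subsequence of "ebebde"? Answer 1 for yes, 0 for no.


Check if "ed" is a subsequence of "ebebde"
Greedy scan:
  Position 0 ('e'): matches sub[0] = 'e'
  Position 1 ('b'): no match needed
  Position 2 ('e'): no match needed
  Position 3 ('b'): no match needed
  Position 4 ('d'): matches sub[1] = 'd'
  Position 5 ('e'): no match needed
All 2 characters matched => is a subsequence

1


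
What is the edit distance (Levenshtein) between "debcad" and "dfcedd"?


Computing edit distance: "debcad" -> "dfcedd"
DP table:
           d    f    c    e    d    d
      0    1    2    3    4    5    6
  d   1    0    1    2    3    4    5
  e   2    1    1    2    2    3    4
  b   3    2    2    2    3    3    4
  c   4    3    3    2    3    4    4
  a   5    4    4    3    3    4    5
  d   6    5    5    4    4    3    4
Edit distance = dp[6][6] = 4

4


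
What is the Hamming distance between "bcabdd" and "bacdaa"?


Comparing "bcabdd" and "bacdaa" position by position:
  Position 0: 'b' vs 'b' => same
  Position 1: 'c' vs 'a' => differ
  Position 2: 'a' vs 'c' => differ
  Position 3: 'b' vs 'd' => differ
  Position 4: 'd' vs 'a' => differ
  Position 5: 'd' vs 'a' => differ
Total differences (Hamming distance): 5

5


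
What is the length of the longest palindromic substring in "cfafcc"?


Input: "cfafcc"
Checking substrings for palindromes:
  [0:5] "cfafc" (len 5) => palindrome
  [1:4] "faf" (len 3) => palindrome
  [4:6] "cc" (len 2) => palindrome
Longest palindromic substring: "cfafc" with length 5

5


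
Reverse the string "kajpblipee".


Input: kajpblipee
Reading characters right to left:
  Position 9: 'e'
  Position 8: 'e'
  Position 7: 'p'
  Position 6: 'i'
  Position 5: 'l'
  Position 4: 'b'
  Position 3: 'p'
  Position 2: 'j'
  Position 1: 'a'
  Position 0: 'k'
Reversed: eepilbpjak

eepilbpjak


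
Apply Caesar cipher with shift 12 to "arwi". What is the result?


Caesar cipher: shift "arwi" by 12
  'a' (pos 0) + 12 = pos 12 = 'm'
  'r' (pos 17) + 12 = pos 3 = 'd'
  'w' (pos 22) + 12 = pos 8 = 'i'
  'i' (pos 8) + 12 = pos 20 = 'u'
Result: mdiu

mdiu


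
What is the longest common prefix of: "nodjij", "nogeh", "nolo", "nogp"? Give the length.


Words: nodjij, nogeh, nolo, nogp
  Position 0: all 'n' => match
  Position 1: all 'o' => match
  Position 2: ('d', 'g', 'l', 'g') => mismatch, stop
LCP = "no" (length 2)

2


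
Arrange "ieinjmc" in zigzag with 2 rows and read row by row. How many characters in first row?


Zigzag "ieinjmc" into 2 rows:
Placing characters:
  'i' => row 0
  'e' => row 1
  'i' => row 0
  'n' => row 1
  'j' => row 0
  'm' => row 1
  'c' => row 0
Rows:
  Row 0: "iijc"
  Row 1: "enm"
First row length: 4

4


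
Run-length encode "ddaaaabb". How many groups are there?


Input: ddaaaabb
Scanning for consecutive runs:
  Group 1: 'd' x 2 (positions 0-1)
  Group 2: 'a' x 4 (positions 2-5)
  Group 3: 'b' x 2 (positions 6-7)
Total groups: 3

3


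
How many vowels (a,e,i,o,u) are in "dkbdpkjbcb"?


Input: dkbdpkjbcb
Checking each character:
  'd' at position 0: consonant
  'k' at position 1: consonant
  'b' at position 2: consonant
  'd' at position 3: consonant
  'p' at position 4: consonant
  'k' at position 5: consonant
  'j' at position 6: consonant
  'b' at position 7: consonant
  'c' at position 8: consonant
  'b' at position 9: consonant
Total vowels: 0

0


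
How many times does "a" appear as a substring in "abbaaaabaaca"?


Searching for "a" in "abbaaaabaaca"
Scanning each position:
  Position 0: "a" => MATCH
  Position 1: "b" => no
  Position 2: "b" => no
  Position 3: "a" => MATCH
  Position 4: "a" => MATCH
  Position 5: "a" => MATCH
  Position 6: "a" => MATCH
  Position 7: "b" => no
  Position 8: "a" => MATCH
  Position 9: "a" => MATCH
  Position 10: "c" => no
  Position 11: "a" => MATCH
Total occurrences: 8

8


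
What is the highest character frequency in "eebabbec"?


Input: eebabbec
Character counts:
  'a': 1
  'b': 3
  'c': 1
  'e': 3
Maximum frequency: 3

3


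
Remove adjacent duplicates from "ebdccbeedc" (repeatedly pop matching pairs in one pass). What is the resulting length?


Input: ebdccbeedc
Stack-based adjacent duplicate removal:
  Read 'e': push. Stack: e
  Read 'b': push. Stack: eb
  Read 'd': push. Stack: ebd
  Read 'c': push. Stack: ebdc
  Read 'c': matches stack top 'c' => pop. Stack: ebd
  Read 'b': push. Stack: ebdb
  Read 'e': push. Stack: ebdbe
  Read 'e': matches stack top 'e' => pop. Stack: ebdb
  Read 'd': push. Stack: ebdbd
  Read 'c': push. Stack: ebdbdc
Final stack: "ebdbdc" (length 6)

6


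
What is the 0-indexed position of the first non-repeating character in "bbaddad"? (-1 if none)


Input: bbaddad
Character frequencies:
  'a': 2
  'b': 2
  'd': 3
Scanning left to right for freq == 1:
  Position 0 ('b'): freq=2, skip
  Position 1 ('b'): freq=2, skip
  Position 2 ('a'): freq=2, skip
  Position 3 ('d'): freq=3, skip
  Position 4 ('d'): freq=3, skip
  Position 5 ('a'): freq=2, skip
  Position 6 ('d'): freq=3, skip
  No unique character found => answer = -1

-1


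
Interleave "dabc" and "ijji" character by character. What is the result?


Interleaving "dabc" and "ijji":
  Position 0: 'd' from first, 'i' from second => "di"
  Position 1: 'a' from first, 'j' from second => "aj"
  Position 2: 'b' from first, 'j' from second => "bj"
  Position 3: 'c' from first, 'i' from second => "ci"
Result: diajbjci

diajbjci


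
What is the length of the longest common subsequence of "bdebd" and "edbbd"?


LCS of "bdebd" and "edbbd"
DP table:
           e    d    b    b    d
      0    0    0    0    0    0
  b   0    0    0    1    1    1
  d   0    0    1    1    1    2
  e   0    1    1    1    1    2
  b   0    1    1    2    2    2
  d   0    1    2    2    2    3
LCS length = dp[5][5] = 3

3


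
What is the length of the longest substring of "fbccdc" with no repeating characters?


Input: "fbccdc"
Sliding window (track last position of each char):
  Position 0 ('f'): window [0,0] length 1 -- new best
  Position 1 ('b'): window [0,1] length 2 -- new best
  Position 2 ('c'): window [0,2] length 3 -- new best
  Position 3 ('c'): repeat (last at 2), move window start to 3
  Position 3 ('c'): window [3,3] length 1
  Position 4 ('d'): window [3,4] length 2
  Position 5 ('c'): repeat (last at 3), move window start to 4
  Position 5 ('c'): window [4,5] length 2
Longest substring with no repeats: "fbc" with length 3

3


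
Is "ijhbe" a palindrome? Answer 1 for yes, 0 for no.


Input: ijhbe
Reversed: ebhji
  Compare pos 0 ('i') with pos 4 ('e'): MISMATCH
  Compare pos 1 ('j') with pos 3 ('b'): MISMATCH
Result: not a palindrome

0


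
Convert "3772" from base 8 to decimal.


Input: "3772" in base 8
Positional expansion:
  Digit '3' (value 3) x 8^3 = 1536
  Digit '7' (value 7) x 8^2 = 448
  Digit '7' (value 7) x 8^1 = 56
  Digit '2' (value 2) x 8^0 = 2
Sum = 2042

2042


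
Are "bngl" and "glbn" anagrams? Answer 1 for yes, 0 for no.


Strings: "bngl", "glbn"
Sorted first:  bgln
Sorted second: bgln
Sorted forms match => anagrams

1


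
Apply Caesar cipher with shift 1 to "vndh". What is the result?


Caesar cipher: shift "vndh" by 1
  'v' (pos 21) + 1 = pos 22 = 'w'
  'n' (pos 13) + 1 = pos 14 = 'o'
  'd' (pos 3) + 1 = pos 4 = 'e'
  'h' (pos 7) + 1 = pos 8 = 'i'
Result: woei

woei


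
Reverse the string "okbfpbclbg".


Input: okbfpbclbg
Reading characters right to left:
  Position 9: 'g'
  Position 8: 'b'
  Position 7: 'l'
  Position 6: 'c'
  Position 5: 'b'
  Position 4: 'p'
  Position 3: 'f'
  Position 2: 'b'
  Position 1: 'k'
  Position 0: 'o'
Reversed: gblcbpfbko

gblcbpfbko


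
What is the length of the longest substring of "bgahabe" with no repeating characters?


Input: "bgahabe"
Sliding window (track last position of each char):
  Position 0 ('b'): window [0,0] length 1 -- new best
  Position 1 ('g'): window [0,1] length 2 -- new best
  Position 2 ('a'): window [0,2] length 3 -- new best
  Position 3 ('h'): window [0,3] length 4 -- new best
  Position 4 ('a'): repeat (last at 2), move window start to 3
  Position 4 ('a'): window [3,4] length 2
  Position 5 ('b'): window [3,5] length 3
  Position 6 ('e'): window [3,6] length 4
Longest substring with no repeats: "bgah" with length 4

4


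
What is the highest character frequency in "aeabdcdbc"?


Input: aeabdcdbc
Character counts:
  'a': 2
  'b': 2
  'c': 2
  'd': 2
  'e': 1
Maximum frequency: 2

2


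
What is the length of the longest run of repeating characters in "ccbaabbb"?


Input: "ccbaabbb"
Scanning for longest run:
  Position 1 ('c'): continues run of 'c', length=2
  Position 2 ('b'): new char, reset run to 1
  Position 3 ('a'): new char, reset run to 1
  Position 4 ('a'): continues run of 'a', length=2
  Position 5 ('b'): new char, reset run to 1
  Position 6 ('b'): continues run of 'b', length=2
  Position 7 ('b'): continues run of 'b', length=3
Longest run: 'b' with length 3

3
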